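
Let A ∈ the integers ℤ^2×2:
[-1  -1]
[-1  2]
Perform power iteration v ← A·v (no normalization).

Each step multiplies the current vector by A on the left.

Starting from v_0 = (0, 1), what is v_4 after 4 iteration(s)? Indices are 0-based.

v_4 = (-7, 26)

v_0 = (0, 1).
v_1 = A·v_0 = (-1, 2).
v_2 = A·v_1 = (-1, 5).
v_3 = A·v_2 = (-4, 11).
v_4 = A·v_3 = (-7, 26).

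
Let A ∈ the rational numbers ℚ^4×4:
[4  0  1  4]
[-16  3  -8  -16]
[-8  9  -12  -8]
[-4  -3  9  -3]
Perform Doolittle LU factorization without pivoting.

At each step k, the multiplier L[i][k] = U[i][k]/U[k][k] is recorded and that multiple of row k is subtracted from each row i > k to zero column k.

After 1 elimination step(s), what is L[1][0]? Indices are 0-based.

L[1][0] = -4

[col 0] pivot 4
  R1 -= -4*R0 → (0, 3, -4, 0)  (L[1][0] := -4)
  R2 -= -2*R0 → (0, 9, -10, 0)  (L[2][0] := -2)
  R3 -= -1*R0 → (0, -3, 10, 1)  (L[3][0] := -1)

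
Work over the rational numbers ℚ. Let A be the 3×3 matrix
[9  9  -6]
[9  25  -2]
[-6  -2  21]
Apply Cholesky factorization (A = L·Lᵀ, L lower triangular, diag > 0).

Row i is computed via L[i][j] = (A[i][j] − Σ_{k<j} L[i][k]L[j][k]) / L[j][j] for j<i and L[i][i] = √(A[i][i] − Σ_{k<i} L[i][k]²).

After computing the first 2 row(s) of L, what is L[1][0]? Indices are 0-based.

L[1][0] = 3

Step 1: L[0][0] = √(9) = 3.
  L[1][0] = (9) / L[0][0] = 3.
Step 2: L[1][1] = √(16) = 4.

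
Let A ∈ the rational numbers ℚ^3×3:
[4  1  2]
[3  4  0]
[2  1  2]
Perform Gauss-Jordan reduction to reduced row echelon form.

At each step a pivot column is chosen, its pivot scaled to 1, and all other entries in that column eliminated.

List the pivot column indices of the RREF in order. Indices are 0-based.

pivot(0,0)=4: scale R0 → (1, 1/4, 1/2)
  clear (1,0): R1 −= (3)R0 → (0, 13/4, -3/2)
  clear (2,0): R2 −= (2)R0 → (0, 1/2, 1)
pivot(1,1)=13/4: scale R1 → (0, 1, -6/13)
  clear (0,1): R0 −= (1/4)R1 → (1, 0, 8/13)
  clear (2,1): R2 −= (1/2)R1 → (0, 0, 16/13)
pivot(2,2)=16/13: scale R2 → (0, 0, 1)
  clear (0,2): R0 −= (8/13)R2 → (1, 0, 0)
  clear (1,2): R1 −= (-6/13)R2 → (0, 1, 0)

pivot columns: 0, 1, 2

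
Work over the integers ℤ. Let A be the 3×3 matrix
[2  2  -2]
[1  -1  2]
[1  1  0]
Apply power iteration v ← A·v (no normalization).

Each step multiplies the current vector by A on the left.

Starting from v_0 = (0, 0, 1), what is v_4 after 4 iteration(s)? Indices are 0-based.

v_0 = (0, 0, 1).
v_1 = A·v_0 = (-2, 2, 0).
v_2 = A·v_1 = (0, -4, 0).
v_3 = A·v_2 = (-8, 4, -4).
v_4 = A·v_3 = (0, -20, -4).

v_4 = (0, -20, -4)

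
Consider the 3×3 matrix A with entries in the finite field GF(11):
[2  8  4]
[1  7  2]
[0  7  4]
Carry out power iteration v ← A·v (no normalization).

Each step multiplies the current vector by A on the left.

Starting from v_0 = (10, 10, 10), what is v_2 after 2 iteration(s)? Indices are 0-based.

v_0 = (10, 10, 10).
v_1 = A·v_0 = (8, 1, 0).
v_2 = A·v_1 = (2, 4, 7).

v_2 = (2, 4, 7)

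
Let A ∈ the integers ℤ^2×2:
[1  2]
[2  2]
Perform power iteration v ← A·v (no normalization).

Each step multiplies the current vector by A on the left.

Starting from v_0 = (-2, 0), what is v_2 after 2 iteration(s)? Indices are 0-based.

v_0 = (-2, 0).
v_1 = A·v_0 = (-2, -4).
v_2 = A·v_1 = (-10, -12).

v_2 = (-10, -12)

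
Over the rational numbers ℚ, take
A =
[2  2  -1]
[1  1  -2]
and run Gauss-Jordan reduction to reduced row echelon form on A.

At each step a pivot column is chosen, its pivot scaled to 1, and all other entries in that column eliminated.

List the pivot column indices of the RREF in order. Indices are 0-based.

pivot columns: 0, 2

pivot(0,0)=2: scale R0 → (1, 1, -1/2)
  clear (1,0): R1 −= (1)R0 → (0, 0, -3/2)
col 1: no nonzero at/below row 1; advance.
pivot(1,2)=-3/2: scale R1 → (0, 0, 1)
  clear (0,2): R0 −= (-1/2)R1 → (1, 1, 0)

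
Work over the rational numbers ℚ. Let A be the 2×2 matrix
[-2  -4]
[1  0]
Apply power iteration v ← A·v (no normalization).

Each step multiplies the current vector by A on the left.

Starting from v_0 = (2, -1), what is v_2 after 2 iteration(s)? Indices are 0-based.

v_2 = (-8, 0)

v_0 = (2, -1).
v_1 = A·v_0 = (0, 2).
v_2 = A·v_1 = (-8, 0).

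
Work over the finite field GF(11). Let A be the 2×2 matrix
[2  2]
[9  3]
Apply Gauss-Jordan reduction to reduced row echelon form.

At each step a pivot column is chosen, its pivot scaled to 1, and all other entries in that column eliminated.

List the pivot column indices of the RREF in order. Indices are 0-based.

pivot columns: 0, 1

step 1: normalize row 0 (÷2) = (1, 1)
  row 1: subtract 9×row0 = (0, 5)
step 2: normalize row 1 (÷5) = (0, 1)
  row 0: subtract 1×row1 = (1, 0)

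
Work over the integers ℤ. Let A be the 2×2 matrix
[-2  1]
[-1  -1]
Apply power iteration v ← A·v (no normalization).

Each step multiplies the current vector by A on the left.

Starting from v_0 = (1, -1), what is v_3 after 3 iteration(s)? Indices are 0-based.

v_0 = (1, -1).
v_1 = A·v_0 = (-3, 0).
v_2 = A·v_1 = (6, 3).
v_3 = A·v_2 = (-9, -9).

v_3 = (-9, -9)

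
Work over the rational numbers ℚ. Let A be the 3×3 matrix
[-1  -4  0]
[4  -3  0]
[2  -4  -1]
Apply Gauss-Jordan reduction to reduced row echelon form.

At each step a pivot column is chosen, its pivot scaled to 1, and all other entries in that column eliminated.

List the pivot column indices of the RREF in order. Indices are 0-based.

pivot columns: 0, 1, 2

pivot(0,0)=-1: scale R0 → (1, 4, 0)
  clear (1,0): R1 −= (4)R0 → (0, -19, 0)
  clear (2,0): R2 −= (2)R0 → (0, -12, -1)
pivot(1,1)=-19: scale R1 → (0, 1, 0)
  clear (0,1): R0 −= (4)R1 → (1, 0, 0)
  clear (2,1): R2 −= (-12)R1 → (0, 0, -1)
pivot(2,2)=-1: scale R2 → (0, 0, 1)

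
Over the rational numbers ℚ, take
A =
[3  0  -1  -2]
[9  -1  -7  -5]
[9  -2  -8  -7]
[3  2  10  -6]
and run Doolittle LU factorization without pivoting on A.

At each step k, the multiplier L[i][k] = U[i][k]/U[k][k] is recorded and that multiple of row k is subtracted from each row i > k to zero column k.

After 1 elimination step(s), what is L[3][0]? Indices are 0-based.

[col 0] pivot 3
  R1 -= 3*R0 → (0, -1, -4, 1)  (L[1][0] := 3)
  R2 -= 3*R0 → (0, -2, -5, -1)  (L[2][0] := 3)
  R3 -= 1*R0 → (0, 2, 11, -4)  (L[3][0] := 1)

L[3][0] = 1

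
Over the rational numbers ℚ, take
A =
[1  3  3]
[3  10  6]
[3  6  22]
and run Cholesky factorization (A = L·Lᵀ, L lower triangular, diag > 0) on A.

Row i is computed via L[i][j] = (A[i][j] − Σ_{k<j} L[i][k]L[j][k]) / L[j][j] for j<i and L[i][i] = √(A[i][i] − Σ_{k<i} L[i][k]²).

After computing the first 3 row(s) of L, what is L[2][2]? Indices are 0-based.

L[2][2] = 2

Step 1: L[0][0] = √(1) = 1.
  L[1][0] = (3) / L[0][0] = 3.
Step 2: L[1][1] = √(1) = 1.
  L[2][0] = (3) / L[0][0] = 3.
  L[2][1] = (-3) / L[1][1] = -3.
Step 3: L[2][2] = √(4) = 2.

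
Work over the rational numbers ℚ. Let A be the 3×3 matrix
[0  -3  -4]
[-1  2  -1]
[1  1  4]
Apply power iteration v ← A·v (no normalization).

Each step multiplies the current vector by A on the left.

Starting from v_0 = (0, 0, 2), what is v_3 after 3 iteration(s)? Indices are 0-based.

v_3 = (-76, -4, 58)

v_0 = (0, 0, 2).
v_1 = A·v_0 = (-8, -2, 8).
v_2 = A·v_1 = (-26, -4, 22).
v_3 = A·v_2 = (-76, -4, 58).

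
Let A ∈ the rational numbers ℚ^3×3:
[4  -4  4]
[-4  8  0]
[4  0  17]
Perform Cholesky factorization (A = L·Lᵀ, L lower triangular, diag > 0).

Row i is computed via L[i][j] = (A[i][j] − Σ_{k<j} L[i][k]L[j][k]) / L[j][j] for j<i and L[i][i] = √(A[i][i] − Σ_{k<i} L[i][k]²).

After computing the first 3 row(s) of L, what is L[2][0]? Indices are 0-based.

L[2][0] = 2

Step 1: L[0][0] = √(4) = 2.
  L[1][0] = (-4) / L[0][0] = -2.
Step 2: L[1][1] = √(4) = 2.
  L[2][0] = (4) / L[0][0] = 2.
  L[2][1] = (4) / L[1][1] = 2.
Step 3: L[2][2] = √(9) = 3.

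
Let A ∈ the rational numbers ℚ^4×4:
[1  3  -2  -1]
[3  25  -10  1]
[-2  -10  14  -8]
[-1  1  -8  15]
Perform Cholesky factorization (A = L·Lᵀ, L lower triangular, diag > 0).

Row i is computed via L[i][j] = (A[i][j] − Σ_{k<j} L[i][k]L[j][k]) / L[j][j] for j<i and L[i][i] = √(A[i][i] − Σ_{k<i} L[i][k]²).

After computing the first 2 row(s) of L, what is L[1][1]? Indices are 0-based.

L[1][1] = 4

Step 1: L[0][0] = √(1) = 1.
  L[1][0] = (3) / L[0][0] = 3.
Step 2: L[1][1] = √(16) = 4.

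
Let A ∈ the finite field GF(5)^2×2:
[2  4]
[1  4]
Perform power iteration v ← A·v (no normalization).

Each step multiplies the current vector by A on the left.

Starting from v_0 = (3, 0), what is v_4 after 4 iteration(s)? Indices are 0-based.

v_4 = (4, 4)

v_0 = (3, 0).
v_1 = A·v_0 = (1, 3).
v_2 = A·v_1 = (4, 3).
v_3 = A·v_2 = (0, 1).
v_4 = A·v_3 = (4, 4).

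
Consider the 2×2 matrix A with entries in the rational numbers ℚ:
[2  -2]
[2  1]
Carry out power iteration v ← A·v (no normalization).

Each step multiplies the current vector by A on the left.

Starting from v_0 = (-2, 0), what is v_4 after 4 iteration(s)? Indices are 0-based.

v_0 = (-2, 0).
v_1 = A·v_0 = (-4, -4).
v_2 = A·v_1 = (0, -12).
v_3 = A·v_2 = (24, -12).
v_4 = A·v_3 = (72, 36).

v_4 = (72, 36)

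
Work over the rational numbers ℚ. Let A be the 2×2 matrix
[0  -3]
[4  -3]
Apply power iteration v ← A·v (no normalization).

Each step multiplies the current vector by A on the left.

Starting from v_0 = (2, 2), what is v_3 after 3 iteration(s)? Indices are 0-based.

v_3 = (90, 66)

v_0 = (2, 2).
v_1 = A·v_0 = (-6, 2).
v_2 = A·v_1 = (-6, -30).
v_3 = A·v_2 = (90, 66).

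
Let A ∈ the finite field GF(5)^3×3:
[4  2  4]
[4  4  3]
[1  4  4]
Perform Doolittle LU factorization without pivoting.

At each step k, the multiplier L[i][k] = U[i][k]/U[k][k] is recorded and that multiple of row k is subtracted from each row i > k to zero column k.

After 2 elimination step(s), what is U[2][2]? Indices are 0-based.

[col 0] pivot 4
  R1 -= 1*R0 → (0, 2, 4)  (L[1][0] := 1)
  R2 -= 4*R0 → (0, 1, 3)  (L[2][0] := 4)
[col 1] pivot 2
  R2 -= 3*R1 → (0, 0, 1)  (L[2][1] := 3)

U[2][2] = 1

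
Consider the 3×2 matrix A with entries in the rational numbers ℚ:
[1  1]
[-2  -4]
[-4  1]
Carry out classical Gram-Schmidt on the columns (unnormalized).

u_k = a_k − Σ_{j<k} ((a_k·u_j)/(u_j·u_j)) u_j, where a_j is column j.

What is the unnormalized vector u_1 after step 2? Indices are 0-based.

u_1 = (16/21, -74/21, 41/21)

Step 1: u_0 = a_0 = (1, -2, -4).
Step 2: u_1 = a_1 − (5/21)·u_0 = (16/21, -74/21, 41/21).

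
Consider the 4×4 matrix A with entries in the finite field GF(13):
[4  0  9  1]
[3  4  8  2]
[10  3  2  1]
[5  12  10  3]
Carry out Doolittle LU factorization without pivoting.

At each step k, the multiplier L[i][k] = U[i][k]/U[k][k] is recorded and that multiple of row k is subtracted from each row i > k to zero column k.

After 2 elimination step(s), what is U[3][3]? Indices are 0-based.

[col 0] pivot 4
  R1 -= 4*R0 → (0, 4, 11, 11)  (L[1][0] := 4)
  R2 -= 9*R0 → (0, 3, 12, 5)  (L[2][0] := 9)
  R3 -= 11*R0 → (0, 12, 2, 5)  (L[3][0] := 11)
[col 1] pivot 4
  R2 -= 4*R1 → (0, 0, 7, 0)  (L[2][1] := 4)
  R3 -= 3*R1 → (0, 0, 8, 11)  (L[3][1] := 3)

U[3][3] = 11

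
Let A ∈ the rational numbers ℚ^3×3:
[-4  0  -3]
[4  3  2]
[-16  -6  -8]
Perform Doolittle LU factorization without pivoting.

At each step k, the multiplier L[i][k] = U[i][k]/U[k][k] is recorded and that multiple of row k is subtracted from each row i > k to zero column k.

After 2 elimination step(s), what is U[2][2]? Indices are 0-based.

Step 1: pivot at (0,0) is -4.
  row1 ← row1 − (-1)·row0  ⇒  L[1][0]=-1, U row1=(0, 3, -1)
  row2 ← row2 − (4)·row0  ⇒  L[2][0]=4, U row2=(0, -6, 4)
Step 2: pivot at (1,1) is 3.
  row2 ← row2 − (-2)·row1  ⇒  L[2][1]=-2, U row2=(0, 0, 2)

U[2][2] = 2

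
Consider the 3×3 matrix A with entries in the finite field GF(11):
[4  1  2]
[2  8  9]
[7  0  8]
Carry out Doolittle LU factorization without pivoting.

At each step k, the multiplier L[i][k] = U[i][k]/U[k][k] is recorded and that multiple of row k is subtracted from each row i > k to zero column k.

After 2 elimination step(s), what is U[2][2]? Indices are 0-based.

[col 0] pivot 4
  R1 -= 6*R0 → (0, 2, 8)  (L[1][0] := 6)
  R2 -= 10*R0 → (0, 1, 10)  (L[2][0] := 10)
[col 1] pivot 2
  R2 -= 6*R1 → (0, 0, 6)  (L[2][1] := 6)

U[2][2] = 6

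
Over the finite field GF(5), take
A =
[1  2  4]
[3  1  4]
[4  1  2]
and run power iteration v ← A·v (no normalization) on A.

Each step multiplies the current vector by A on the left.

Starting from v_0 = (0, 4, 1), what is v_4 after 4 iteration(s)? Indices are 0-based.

v_4 = (0, 4, 0)

v_0 = (0, 4, 1).
v_1 = A·v_0 = (2, 3, 1).
v_2 = A·v_1 = (2, 3, 3).
v_3 = A·v_2 = (0, 1, 2).
v_4 = A·v_3 = (0, 4, 0).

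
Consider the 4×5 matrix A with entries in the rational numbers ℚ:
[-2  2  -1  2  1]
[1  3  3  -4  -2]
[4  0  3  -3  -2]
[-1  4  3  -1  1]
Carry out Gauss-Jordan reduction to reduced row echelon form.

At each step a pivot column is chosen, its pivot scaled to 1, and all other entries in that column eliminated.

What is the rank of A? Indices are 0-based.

pivot(0,0)=-2: scale R0 → (1, -1, 1/2, -1, -1/2)
  clear (1,0): R1 −= (1)R0 → (0, 4, 5/2, -3, -3/2)
  clear (2,0): R2 −= (4)R0 → (0, 4, 1, 1, 0)
  clear (3,0): R3 −= (-1)R0 → (0, 3, 7/2, -2, 1/2)
pivot(1,1)=4: scale R1 → (0, 1, 5/8, -3/4, -3/8)
  clear (0,1): R0 −= (-1)R1 → (1, 0, 9/8, -7/4, -7/8)
  clear (2,1): R2 −= (4)R1 → (0, 0, -3/2, 4, 3/2)
  clear (3,1): R3 −= (3)R1 → (0, 0, 13/8, 1/4, 13/8)
pivot(2,2)=-3/2: scale R2 → (0, 0, 1, -8/3, -1)
  clear (0,2): R0 −= (9/8)R2 → (1, 0, 0, 5/4, 1/4)
  clear (1,2): R1 −= (5/8)R2 → (0, 1, 0, 11/12, 1/4)
  clear (3,2): R3 −= (13/8)R2 → (0, 0, 0, 55/12, 13/4)
pivot(3,3)=55/12: scale R3 → (0, 0, 0, 1, 39/55)
  clear (0,3): R0 −= (5/4)R3 → (1, 0, 0, 0, -7/11)
  clear (1,3): R1 −= (11/12)R3 → (0, 1, 0, 0, -2/5)
  clear (2,3): R2 −= (-8/3)R3 → (0, 0, 1, 0, 49/55)

rank = 4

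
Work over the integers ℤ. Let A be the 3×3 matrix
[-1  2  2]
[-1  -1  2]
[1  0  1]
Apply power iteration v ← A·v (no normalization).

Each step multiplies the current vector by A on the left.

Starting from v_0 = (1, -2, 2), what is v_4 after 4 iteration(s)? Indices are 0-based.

v_4 = (17, 62, 10)

v_0 = (1, -2, 2).
v_1 = A·v_0 = (-1, 5, 3).
v_2 = A·v_1 = (17, 2, 2).
v_3 = A·v_2 = (-9, -15, 19).
v_4 = A·v_3 = (17, 62, 10).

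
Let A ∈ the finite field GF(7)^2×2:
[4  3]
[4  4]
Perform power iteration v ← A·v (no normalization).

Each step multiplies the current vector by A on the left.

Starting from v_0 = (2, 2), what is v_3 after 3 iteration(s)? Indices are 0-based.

v_3 = (6, 0)

v_0 = (2, 2).
v_1 = A·v_0 = (0, 2).
v_2 = A·v_1 = (6, 1).
v_3 = A·v_2 = (6, 0).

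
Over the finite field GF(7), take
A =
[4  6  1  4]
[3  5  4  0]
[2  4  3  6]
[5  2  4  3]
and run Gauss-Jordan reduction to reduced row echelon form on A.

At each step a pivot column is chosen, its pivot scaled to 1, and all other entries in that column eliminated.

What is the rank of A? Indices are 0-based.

rank = 3

[1] R0 /= 4  ⇒  (1, 5, 2, 1)
     R1 -= 3·R0  ⇒  (0, 4, 5, 4)
     R2 -= 2·R0  ⇒  (0, 1, 6, 4)
     R3 -= 5·R0  ⇒  (0, 5, 1, 5)
[2] R1 /= 4  ⇒  (0, 1, 3, 1)
     R0 -= 5·R1  ⇒  (1, 0, 1, 3)
     R2 -= 1·R1  ⇒  (0, 0, 3, 3)
     R3 -= 5·R1  ⇒  (0, 0, 0, 0)
[3] R2 /= 3  ⇒  (0, 0, 1, 1)
     R0 -= 1·R2  ⇒  (1, 0, 0, 2)
     R1 -= 3·R2  ⇒  (0, 1, 0, 5)
column 3 empty below row 3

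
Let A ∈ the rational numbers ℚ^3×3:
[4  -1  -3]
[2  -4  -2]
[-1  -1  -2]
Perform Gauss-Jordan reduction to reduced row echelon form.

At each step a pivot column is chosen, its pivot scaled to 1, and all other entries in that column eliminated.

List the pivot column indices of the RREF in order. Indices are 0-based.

pivot columns: 0, 1, 2

[1] R0 /= 4  ⇒  (1, -1/4, -3/4)
     R1 -= 2·R0  ⇒  (0, -7/2, -1/2)
     R2 -= -1·R0  ⇒  (0, -5/4, -11/4)
[2] R1 /= -7/2  ⇒  (0, 1, 1/7)
     R0 -= -1/4·R1  ⇒  (1, 0, -5/7)
     R2 -= -5/4·R1  ⇒  (0, 0, -18/7)
[3] R2 /= -18/7  ⇒  (0, 0, 1)
     R0 -= -5/7·R2  ⇒  (1, 0, 0)
     R1 -= 1/7·R2  ⇒  (0, 1, 0)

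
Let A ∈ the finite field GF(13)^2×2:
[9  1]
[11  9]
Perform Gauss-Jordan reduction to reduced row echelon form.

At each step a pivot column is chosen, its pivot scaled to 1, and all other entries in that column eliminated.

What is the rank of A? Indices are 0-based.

pivot(0,0)=9: scale R0 → (1, 3)
  clear (1,0): R1 −= (11)R0 → (0, 2)
pivot(1,1)=2: scale R1 → (0, 1)
  clear (0,1): R0 −= (3)R1 → (1, 0)

rank = 2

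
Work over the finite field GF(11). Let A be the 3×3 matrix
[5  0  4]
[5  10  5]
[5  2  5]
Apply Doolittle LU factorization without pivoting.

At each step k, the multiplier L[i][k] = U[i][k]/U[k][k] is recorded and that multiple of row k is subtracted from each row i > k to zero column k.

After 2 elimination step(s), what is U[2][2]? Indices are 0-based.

k=0: U[0][0]=5
  eliminate (1,0): mult=1, new row 1: (0, 10, 1); set L[1][0]=1
  eliminate (2,0): mult=1, new row 2: (0, 2, 1); set L[2][0]=1
k=1: U[1][1]=10
  eliminate (2,1): mult=9, new row 2: (0, 0, 3); set L[2][1]=9

U[2][2] = 3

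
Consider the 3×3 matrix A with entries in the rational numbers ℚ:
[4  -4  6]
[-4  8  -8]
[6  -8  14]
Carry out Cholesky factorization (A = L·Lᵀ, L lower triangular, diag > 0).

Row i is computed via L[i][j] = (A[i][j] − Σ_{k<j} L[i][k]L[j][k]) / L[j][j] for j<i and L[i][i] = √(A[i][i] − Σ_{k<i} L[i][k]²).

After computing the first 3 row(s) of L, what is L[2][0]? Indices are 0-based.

L[2][0] = 3

Step 1: L[0][0] = √(4) = 2.
  L[1][0] = (-4) / L[0][0] = -2.
Step 2: L[1][1] = √(4) = 2.
  L[2][0] = (6) / L[0][0] = 3.
  L[2][1] = (-2) / L[1][1] = -1.
Step 3: L[2][2] = √(4) = 2.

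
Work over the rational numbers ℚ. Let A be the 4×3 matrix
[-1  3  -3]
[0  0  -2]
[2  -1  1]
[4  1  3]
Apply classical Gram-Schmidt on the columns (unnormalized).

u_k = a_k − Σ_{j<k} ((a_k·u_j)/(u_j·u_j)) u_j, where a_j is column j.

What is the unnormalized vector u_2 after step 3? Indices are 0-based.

Step 1: u_0 = a_0 = (-1, 0, 2, 4).
Step 2: u_1 = a_1 − (-1/21)·u_0 = (62/21, 0, -19/21, 25/21).
Step 3: u_2 = a_2 − (17/21)·u_0 − (-13/23)·u_1 = (-12/23, -2, -26/23, 10/23).

u_2 = (-12/23, -2, -26/23, 10/23)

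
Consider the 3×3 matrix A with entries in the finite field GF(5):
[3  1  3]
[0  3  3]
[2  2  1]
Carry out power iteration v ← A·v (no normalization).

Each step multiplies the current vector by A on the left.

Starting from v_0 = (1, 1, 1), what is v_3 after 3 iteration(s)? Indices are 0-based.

v_0 = (1, 1, 1).
v_1 = A·v_0 = (2, 1, 0).
v_2 = A·v_1 = (2, 3, 1).
v_3 = A·v_2 = (2, 2, 1).

v_3 = (2, 2, 1)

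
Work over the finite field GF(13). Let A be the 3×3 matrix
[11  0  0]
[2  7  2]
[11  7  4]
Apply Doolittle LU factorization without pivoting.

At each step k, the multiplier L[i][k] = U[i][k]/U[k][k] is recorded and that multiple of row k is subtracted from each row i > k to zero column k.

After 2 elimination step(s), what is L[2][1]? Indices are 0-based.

L[2][1] = 1

[col 0] pivot 11
  R1 -= 12*R0 → (0, 7, 2)  (L[1][0] := 12)
  R2 -= 1*R0 → (0, 7, 4)  (L[2][0] := 1)
[col 1] pivot 7
  R2 -= 1*R1 → (0, 0, 2)  (L[2][1] := 1)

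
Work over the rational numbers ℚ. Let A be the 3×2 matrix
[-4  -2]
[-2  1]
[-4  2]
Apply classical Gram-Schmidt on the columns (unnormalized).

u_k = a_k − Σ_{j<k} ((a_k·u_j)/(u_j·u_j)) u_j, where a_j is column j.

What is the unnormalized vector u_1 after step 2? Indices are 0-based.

Step 1: u_0 = a_0 = (-4, -2, -4).
Step 2: u_1 = a_1 − (-1/18)·u_0 = (-20/9, 8/9, 16/9).

u_1 = (-20/9, 8/9, 16/9)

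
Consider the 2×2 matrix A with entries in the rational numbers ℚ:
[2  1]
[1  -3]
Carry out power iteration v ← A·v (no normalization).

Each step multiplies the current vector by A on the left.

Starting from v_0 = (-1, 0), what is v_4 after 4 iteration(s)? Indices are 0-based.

v_0 = (-1, 0).
v_1 = A·v_0 = (-2, -1).
v_2 = A·v_1 = (-5, 1).
v_3 = A·v_2 = (-9, -8).
v_4 = A·v_3 = (-26, 15).

v_4 = (-26, 15)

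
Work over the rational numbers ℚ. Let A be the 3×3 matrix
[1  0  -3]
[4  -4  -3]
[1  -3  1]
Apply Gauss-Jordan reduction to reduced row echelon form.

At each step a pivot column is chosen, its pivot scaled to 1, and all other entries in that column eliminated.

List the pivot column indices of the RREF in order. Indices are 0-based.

pivot(0,0)=1: scale R0 → (1, 0, -3)
  clear (1,0): R1 −= (4)R0 → (0, -4, 9)
  clear (2,0): R2 −= (1)R0 → (0, -3, 4)
pivot(1,1)=-4: scale R1 → (0, 1, -9/4)
  clear (2,1): R2 −= (-3)R1 → (0, 0, -11/4)
pivot(2,2)=-11/4: scale R2 → (0, 0, 1)
  clear (0,2): R0 −= (-3)R2 → (1, 0, 0)
  clear (1,2): R1 −= (-9/4)R2 → (0, 1, 0)

pivot columns: 0, 1, 2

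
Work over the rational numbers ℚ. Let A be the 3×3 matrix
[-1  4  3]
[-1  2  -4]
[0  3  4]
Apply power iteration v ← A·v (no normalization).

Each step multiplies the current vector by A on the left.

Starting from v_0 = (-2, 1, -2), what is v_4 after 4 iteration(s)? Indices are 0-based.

v_0 = (-2, 1, -2).
v_1 = A·v_0 = (0, 12, -5).
v_2 = A·v_1 = (33, 44, 16).
v_3 = A·v_2 = (191, -9, 196).
v_4 = A·v_3 = (361, -993, 757).

v_4 = (361, -993, 757)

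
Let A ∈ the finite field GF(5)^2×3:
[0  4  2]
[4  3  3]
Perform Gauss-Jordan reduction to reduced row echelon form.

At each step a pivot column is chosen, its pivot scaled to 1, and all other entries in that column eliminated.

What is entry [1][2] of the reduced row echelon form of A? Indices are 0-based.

M[1][2] = 3

pivot(0,0): swap R0↔R1
pivot(0,0)=4: scale R0 → (1, 2, 2)
pivot(1,1)=4: scale R1 → (0, 1, 3)
  clear (0,1): R0 −= (2)R1 → (1, 0, 1)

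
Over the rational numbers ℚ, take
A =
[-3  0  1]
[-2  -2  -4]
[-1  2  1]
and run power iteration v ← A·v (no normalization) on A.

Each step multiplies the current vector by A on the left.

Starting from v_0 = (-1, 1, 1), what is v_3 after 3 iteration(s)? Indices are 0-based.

v_0 = (-1, 1, 1).
v_1 = A·v_0 = (4, -4, 4).
v_2 = A·v_1 = (-8, -16, -8).
v_3 = A·v_2 = (16, 80, -32).

v_3 = (16, 80, -32)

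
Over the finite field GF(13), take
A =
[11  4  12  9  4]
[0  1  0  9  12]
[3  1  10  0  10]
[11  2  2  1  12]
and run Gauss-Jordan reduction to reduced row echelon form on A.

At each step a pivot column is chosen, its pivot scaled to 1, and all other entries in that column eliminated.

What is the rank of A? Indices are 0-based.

rank = 4

step 1: normalize row 0 (÷11) = (1, 11, 7, 2, 11)
  row 2: subtract 3×row0 = (0, 7, 2, 7, 3)
  row 3: subtract 11×row0 = (0, 11, 3, 5, 8)
step 2: normalize row 1 (÷1) = (0, 1, 0, 9, 12)
  row 0: subtract 11×row1 = (1, 0, 7, 7, 9)
  row 2: subtract 7×row1 = (0, 0, 2, 9, 10)
  row 3: subtract 11×row1 = (0, 0, 3, 10, 6)
step 3: normalize row 2 (÷2) = (0, 0, 1, 11, 5)
  row 0: subtract 7×row2 = (1, 0, 0, 8, 0)
  row 3: subtract 3×row2 = (0, 0, 0, 3, 4)
step 4: normalize row 3 (÷3) = (0, 0, 0, 1, 10)
  row 0: subtract 8×row3 = (1, 0, 0, 0, 11)
  row 1: subtract 9×row3 = (0, 1, 0, 0, 0)
  row 2: subtract 11×row3 = (0, 0, 1, 0, 12)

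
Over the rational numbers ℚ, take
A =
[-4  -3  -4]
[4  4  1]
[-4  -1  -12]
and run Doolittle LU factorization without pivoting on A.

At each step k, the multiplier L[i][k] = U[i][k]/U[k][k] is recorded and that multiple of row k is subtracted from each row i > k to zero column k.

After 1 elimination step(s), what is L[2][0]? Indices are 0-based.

k=0: U[0][0]=-4
  eliminate (1,0): mult=-1, new row 1: (0, 1, -3); set L[1][0]=-1
  eliminate (2,0): mult=1, new row 2: (0, 2, -8); set L[2][0]=1

L[2][0] = 1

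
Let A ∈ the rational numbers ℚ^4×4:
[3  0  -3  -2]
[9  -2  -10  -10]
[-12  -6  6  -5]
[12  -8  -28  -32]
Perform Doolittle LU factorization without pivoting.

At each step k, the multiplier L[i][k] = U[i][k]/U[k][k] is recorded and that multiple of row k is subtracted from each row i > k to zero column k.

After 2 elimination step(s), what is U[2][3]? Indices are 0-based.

U[2][3] = -1

Step 1: pivot at (0,0) is 3.
  row1 ← row1 − (3)·row0  ⇒  L[1][0]=3, U row1=(0, -2, -1, -4)
  row2 ← row2 − (-4)·row0  ⇒  L[2][0]=-4, U row2=(0, -6, -6, -13)
  row3 ← row3 − (4)·row0  ⇒  L[3][0]=4, U row3=(0, -8, -16, -24)
Step 2: pivot at (1,1) is -2.
  row2 ← row2 − (3)·row1  ⇒  L[2][1]=3, U row2=(0, 0, -3, -1)
  row3 ← row3 − (4)·row1  ⇒  L[3][1]=4, U row3=(0, 0, -12, -8)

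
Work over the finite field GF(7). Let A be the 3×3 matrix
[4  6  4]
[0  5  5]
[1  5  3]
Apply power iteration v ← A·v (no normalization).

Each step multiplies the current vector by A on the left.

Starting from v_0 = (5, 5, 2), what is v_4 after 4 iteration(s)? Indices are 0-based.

v_4 = (4, 6, 0)

v_0 = (5, 5, 2).
v_1 = A·v_0 = (2, 0, 1).
v_2 = A·v_1 = (5, 5, 5).
v_3 = A·v_2 = (0, 1, 3).
v_4 = A·v_3 = (4, 6, 0).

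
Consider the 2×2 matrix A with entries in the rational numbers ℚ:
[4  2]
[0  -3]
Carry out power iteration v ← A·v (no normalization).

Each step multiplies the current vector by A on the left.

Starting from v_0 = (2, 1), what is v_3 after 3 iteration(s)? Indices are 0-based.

v_0 = (2, 1).
v_1 = A·v_0 = (10, -3).
v_2 = A·v_1 = (34, 9).
v_3 = A·v_2 = (154, -27).

v_3 = (154, -27)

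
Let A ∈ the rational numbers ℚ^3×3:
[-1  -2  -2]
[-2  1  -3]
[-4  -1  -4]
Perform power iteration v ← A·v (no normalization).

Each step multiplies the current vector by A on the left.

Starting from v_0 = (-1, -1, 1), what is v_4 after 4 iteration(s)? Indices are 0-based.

v_0 = (-1, -1, 1).
v_1 = A·v_0 = (1, -2, 1).
v_2 = A·v_1 = (1, -7, -6).
v_3 = A·v_2 = (25, 9, 27).
v_4 = A·v_3 = (-97, -122, -217).

v_4 = (-97, -122, -217)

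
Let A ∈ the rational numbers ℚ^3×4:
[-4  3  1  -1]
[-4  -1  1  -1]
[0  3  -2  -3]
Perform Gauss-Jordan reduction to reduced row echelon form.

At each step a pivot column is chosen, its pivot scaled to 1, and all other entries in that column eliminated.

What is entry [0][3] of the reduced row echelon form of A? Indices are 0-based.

pivot(0,0)=-4: scale R0 → (1, -3/4, -1/4, 1/4)
  clear (1,0): R1 −= (-4)R0 → (0, -4, 0, 0)
pivot(1,1)=-4: scale R1 → (0, 1, 0, 0)
  clear (0,1): R0 −= (-3/4)R1 → (1, 0, -1/4, 1/4)
  clear (2,1): R2 −= (3)R1 → (0, 0, -2, -3)
pivot(2,2)=-2: scale R2 → (0, 0, 1, 3/2)
  clear (0,2): R0 −= (-1/4)R2 → (1, 0, 0, 5/8)

M[0][3] = 5/8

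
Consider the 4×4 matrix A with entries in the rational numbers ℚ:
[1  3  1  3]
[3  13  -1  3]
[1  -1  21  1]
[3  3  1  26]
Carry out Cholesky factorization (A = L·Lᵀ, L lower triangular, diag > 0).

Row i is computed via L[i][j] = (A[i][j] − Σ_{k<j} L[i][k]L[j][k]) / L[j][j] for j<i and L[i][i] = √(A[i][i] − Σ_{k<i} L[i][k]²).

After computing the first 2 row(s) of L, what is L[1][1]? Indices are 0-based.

Step 1: L[0][0] = √(1) = 1.
  L[1][0] = (3) / L[0][0] = 3.
Step 2: L[1][1] = √(4) = 2.

L[1][1] = 2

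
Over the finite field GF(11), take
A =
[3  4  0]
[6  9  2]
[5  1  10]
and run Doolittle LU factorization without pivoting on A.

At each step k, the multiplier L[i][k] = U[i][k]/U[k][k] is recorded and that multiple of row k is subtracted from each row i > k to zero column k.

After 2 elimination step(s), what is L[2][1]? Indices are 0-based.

k=0: U[0][0]=3
  eliminate (1,0): mult=2, new row 1: (0, 1, 2); set L[1][0]=2
  eliminate (2,0): mult=9, new row 2: (0, 9, 10); set L[2][0]=9
k=1: U[1][1]=1
  eliminate (2,1): mult=9, new row 2: (0, 0, 3); set L[2][1]=9

L[2][1] = 9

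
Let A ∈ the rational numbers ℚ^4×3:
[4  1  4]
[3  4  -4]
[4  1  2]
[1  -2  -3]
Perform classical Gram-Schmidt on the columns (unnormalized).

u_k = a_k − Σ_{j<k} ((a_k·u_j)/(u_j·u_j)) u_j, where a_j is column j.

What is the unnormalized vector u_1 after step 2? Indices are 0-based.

Step 1: u_0 = a_0 = (4, 3, 4, 1).
Step 2: u_1 = a_1 − (3/7)·u_0 = (-5/7, 19/7, -5/7, -17/7).

u_1 = (-5/7, 19/7, -5/7, -17/7)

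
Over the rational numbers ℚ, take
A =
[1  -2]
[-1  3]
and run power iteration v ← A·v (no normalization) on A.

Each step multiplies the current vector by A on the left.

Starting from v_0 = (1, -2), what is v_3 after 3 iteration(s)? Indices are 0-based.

v_0 = (1, -2).
v_1 = A·v_0 = (5, -7).
v_2 = A·v_1 = (19, -26).
v_3 = A·v_2 = (71, -97).

v_3 = (71, -97)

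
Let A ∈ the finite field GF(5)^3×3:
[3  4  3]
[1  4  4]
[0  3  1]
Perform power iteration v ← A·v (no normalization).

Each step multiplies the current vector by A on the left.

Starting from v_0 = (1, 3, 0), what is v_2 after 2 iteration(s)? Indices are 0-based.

v_2 = (4, 3, 3)

v_0 = (1, 3, 0).
v_1 = A·v_0 = (0, 3, 4).
v_2 = A·v_1 = (4, 3, 3).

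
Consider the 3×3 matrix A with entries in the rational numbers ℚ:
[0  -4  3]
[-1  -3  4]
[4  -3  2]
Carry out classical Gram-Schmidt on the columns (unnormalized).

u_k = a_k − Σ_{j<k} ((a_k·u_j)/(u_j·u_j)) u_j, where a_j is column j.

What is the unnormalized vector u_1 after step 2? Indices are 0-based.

Step 1: u_0 = a_0 = (0, -1, 4).
Step 2: u_1 = a_1 − (-9/17)·u_0 = (-4, -60/17, -15/17).

u_1 = (-4, -60/17, -15/17)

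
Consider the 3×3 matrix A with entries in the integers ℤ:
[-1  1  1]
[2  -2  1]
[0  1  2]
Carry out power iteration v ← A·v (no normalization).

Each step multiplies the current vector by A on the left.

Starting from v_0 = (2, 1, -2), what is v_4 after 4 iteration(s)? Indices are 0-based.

v_4 = (6, -75, -30)

v_0 = (2, 1, -2).
v_1 = A·v_0 = (-3, 0, -3).
v_2 = A·v_1 = (0, -9, -6).
v_3 = A·v_2 = (-15, 12, -21).
v_4 = A·v_3 = (6, -75, -30).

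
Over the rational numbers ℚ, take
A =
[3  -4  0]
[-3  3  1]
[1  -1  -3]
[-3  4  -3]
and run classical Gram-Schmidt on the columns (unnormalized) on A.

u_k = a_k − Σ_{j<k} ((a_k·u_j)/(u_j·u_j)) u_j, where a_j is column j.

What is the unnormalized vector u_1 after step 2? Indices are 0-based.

u_1 = (-5/14, -9/14, 3/14, 5/14)

Step 1: u_0 = a_0 = (3, -3, 1, -3).
Step 2: u_1 = a_1 − (-17/14)·u_0 = (-5/14, -9/14, 3/14, 5/14).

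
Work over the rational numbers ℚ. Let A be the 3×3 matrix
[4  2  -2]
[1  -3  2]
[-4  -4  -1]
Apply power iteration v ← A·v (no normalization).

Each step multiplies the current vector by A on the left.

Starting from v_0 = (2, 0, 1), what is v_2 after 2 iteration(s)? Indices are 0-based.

v_0 = (2, 0, 1).
v_1 = A·v_0 = (6, 4, -9).
v_2 = A·v_1 = (50, -24, -31).

v_2 = (50, -24, -31)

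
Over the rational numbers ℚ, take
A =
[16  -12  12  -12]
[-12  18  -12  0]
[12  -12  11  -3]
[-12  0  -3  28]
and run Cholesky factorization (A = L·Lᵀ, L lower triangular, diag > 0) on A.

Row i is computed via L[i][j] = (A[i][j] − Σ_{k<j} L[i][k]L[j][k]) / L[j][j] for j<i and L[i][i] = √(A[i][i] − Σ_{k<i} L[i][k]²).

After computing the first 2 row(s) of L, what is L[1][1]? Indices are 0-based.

Step 1: L[0][0] = √(16) = 4.
  L[1][0] = (-12) / L[0][0] = -3.
Step 2: L[1][1] = √(9) = 3.

L[1][1] = 3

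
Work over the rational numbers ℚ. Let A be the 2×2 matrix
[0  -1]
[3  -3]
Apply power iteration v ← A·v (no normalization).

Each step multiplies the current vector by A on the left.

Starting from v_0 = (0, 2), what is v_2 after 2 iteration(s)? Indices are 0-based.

v_0 = (0, 2).
v_1 = A·v_0 = (-2, -6).
v_2 = A·v_1 = (6, 12).

v_2 = (6, 12)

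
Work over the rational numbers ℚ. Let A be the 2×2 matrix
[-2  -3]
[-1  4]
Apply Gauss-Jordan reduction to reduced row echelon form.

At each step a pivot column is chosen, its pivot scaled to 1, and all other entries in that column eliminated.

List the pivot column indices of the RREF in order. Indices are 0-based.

step 1: normalize row 0 (÷-2) = (1, 3/2)
  row 1: subtract -1×row0 = (0, 11/2)
step 2: normalize row 1 (÷11/2) = (0, 1)
  row 0: subtract 3/2×row1 = (1, 0)

pivot columns: 0, 1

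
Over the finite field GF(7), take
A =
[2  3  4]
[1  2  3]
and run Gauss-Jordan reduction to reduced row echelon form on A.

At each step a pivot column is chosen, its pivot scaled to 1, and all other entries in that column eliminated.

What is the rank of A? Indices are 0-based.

rank = 2

step 1: normalize row 0 (÷2) = (1, 5, 2)
  row 1: subtract 1×row0 = (0, 4, 1)
step 2: normalize row 1 (÷4) = (0, 1, 2)
  row 0: subtract 5×row1 = (1, 0, 6)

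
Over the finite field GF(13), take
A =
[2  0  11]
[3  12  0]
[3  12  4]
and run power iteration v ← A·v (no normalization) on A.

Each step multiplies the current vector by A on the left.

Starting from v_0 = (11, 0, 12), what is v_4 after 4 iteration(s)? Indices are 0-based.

v_4 = (6, 2, 9)

v_0 = (11, 0, 12).
v_1 = A·v_0 = (11, 7, 3).
v_2 = A·v_1 = (3, 0, 12).
v_3 = A·v_2 = (8, 9, 5).
v_4 = A·v_3 = (6, 2, 9).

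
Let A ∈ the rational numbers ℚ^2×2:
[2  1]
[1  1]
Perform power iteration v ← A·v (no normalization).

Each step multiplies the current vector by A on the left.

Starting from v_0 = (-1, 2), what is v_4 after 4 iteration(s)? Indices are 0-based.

v_4 = (8, 5)

v_0 = (-1, 2).
v_1 = A·v_0 = (0, 1).
v_2 = A·v_1 = (1, 1).
v_3 = A·v_2 = (3, 2).
v_4 = A·v_3 = (8, 5).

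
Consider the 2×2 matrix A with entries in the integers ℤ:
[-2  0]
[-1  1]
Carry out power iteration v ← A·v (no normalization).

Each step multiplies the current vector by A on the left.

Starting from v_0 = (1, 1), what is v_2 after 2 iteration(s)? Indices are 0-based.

v_0 = (1, 1).
v_1 = A·v_0 = (-2, 0).
v_2 = A·v_1 = (4, 2).

v_2 = (4, 2)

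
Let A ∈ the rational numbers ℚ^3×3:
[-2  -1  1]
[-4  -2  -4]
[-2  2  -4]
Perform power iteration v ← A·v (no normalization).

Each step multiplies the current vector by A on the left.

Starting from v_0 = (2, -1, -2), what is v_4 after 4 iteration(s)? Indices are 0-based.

v_4 = (96, 360, -4)

v_0 = (2, -1, -2).
v_1 = A·v_0 = (-5, 2, 2).
v_2 = A·v_1 = (10, 8, 6).
v_3 = A·v_2 = (-22, -80, -28).
v_4 = A·v_3 = (96, 360, -4).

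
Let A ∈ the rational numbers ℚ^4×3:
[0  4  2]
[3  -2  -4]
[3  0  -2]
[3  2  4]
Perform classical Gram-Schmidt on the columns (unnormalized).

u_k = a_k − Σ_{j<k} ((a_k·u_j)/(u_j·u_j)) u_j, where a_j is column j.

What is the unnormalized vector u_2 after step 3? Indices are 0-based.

u_2 = (-2, -4/3, -4/3, 8/3)

Step 1: u_0 = a_0 = (0, 3, 3, 3).
Step 2: u_1 = a_1 − (0)·u_0 = (4, -2, 0, 2).
Step 3: u_2 = a_2 − (-2/9)·u_0 − (1)·u_1 = (-2, -4/3, -4/3, 8/3).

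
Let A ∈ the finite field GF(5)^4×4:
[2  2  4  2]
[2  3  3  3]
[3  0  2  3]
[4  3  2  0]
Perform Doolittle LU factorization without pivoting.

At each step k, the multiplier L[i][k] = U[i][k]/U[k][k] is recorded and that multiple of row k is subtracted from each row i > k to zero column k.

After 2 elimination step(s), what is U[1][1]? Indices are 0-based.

U[1][1] = 1

k=0: U[0][0]=2
  eliminate (1,0): mult=1, new row 1: (0, 1, 4, 1); set L[1][0]=1
  eliminate (2,0): mult=4, new row 2: (0, 2, 1, 0); set L[2][0]=4
  eliminate (3,0): mult=2, new row 3: (0, 4, 4, 1); set L[3][0]=2
k=1: U[1][1]=1
  eliminate (2,1): mult=2, new row 2: (0, 0, 3, 3); set L[2][1]=2
  eliminate (3,1): mult=4, new row 3: (0, 0, 3, 2); set L[3][1]=4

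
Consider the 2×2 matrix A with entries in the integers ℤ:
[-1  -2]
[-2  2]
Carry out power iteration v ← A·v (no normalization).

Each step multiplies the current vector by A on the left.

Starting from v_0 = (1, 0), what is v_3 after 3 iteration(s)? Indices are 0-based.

v_3 = (-1, -14)

v_0 = (1, 0).
v_1 = A·v_0 = (-1, -2).
v_2 = A·v_1 = (5, -2).
v_3 = A·v_2 = (-1, -14).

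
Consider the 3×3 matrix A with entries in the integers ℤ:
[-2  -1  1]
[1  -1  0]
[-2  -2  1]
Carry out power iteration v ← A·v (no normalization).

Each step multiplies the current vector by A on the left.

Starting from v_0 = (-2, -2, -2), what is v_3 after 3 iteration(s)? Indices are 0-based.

v_0 = (-2, -2, -2).
v_1 = A·v_0 = (4, 0, 6).
v_2 = A·v_1 = (-2, 4, -2).
v_3 = A·v_2 = (-2, -6, -6).

v_3 = (-2, -6, -6)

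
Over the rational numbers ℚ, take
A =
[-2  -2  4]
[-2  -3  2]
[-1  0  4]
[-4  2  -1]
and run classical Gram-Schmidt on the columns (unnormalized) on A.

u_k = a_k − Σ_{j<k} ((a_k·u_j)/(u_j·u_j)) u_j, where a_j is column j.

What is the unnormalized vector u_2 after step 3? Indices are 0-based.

u_2 = (588/421, -630/421, 1512/421, -357/421)

Step 1: u_0 = a_0 = (-2, -2, -1, -4).
Step 2: u_1 = a_1 − (2/25)·u_0 = (-46/25, -71/25, 2/25, 58/25).
Step 3: u_2 = a_2 − (-12/25)·u_0 − (-376/421)·u_1 = (588/421, -630/421, 1512/421, -357/421).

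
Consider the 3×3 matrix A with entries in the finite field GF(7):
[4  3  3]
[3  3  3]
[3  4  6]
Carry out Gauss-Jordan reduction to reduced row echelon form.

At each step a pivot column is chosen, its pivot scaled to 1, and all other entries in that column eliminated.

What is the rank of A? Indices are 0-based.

rank = 3

pivot(0,0)=4: scale R0 → (1, 6, 6)
  clear (1,0): R1 −= (3)R0 → (0, 6, 6)
  clear (2,0): R2 −= (3)R0 → (0, 0, 2)
pivot(1,1)=6: scale R1 → (0, 1, 1)
  clear (0,1): R0 −= (6)R1 → (1, 0, 0)
pivot(2,2)=2: scale R2 → (0, 0, 1)
  clear (1,2): R1 −= (1)R2 → (0, 1, 0)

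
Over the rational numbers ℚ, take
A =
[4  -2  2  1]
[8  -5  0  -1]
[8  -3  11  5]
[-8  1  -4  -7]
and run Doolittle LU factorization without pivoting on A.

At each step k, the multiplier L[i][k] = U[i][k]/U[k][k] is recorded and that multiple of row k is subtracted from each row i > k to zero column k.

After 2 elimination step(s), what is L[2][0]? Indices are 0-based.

L[2][0] = 2

[col 0] pivot 4
  R1 -= 2*R0 → (0, -1, -4, -3)  (L[1][0] := 2)
  R2 -= 2*R0 → (0, 1, 7, 3)  (L[2][0] := 2)
  R3 -= -2*R0 → (0, -3, 0, -5)  (L[3][0] := -2)
[col 1] pivot -1
  R2 -= -1*R1 → (0, 0, 3, 0)  (L[2][1] := -1)
  R3 -= 3*R1 → (0, 0, 12, 4)  (L[3][1] := 3)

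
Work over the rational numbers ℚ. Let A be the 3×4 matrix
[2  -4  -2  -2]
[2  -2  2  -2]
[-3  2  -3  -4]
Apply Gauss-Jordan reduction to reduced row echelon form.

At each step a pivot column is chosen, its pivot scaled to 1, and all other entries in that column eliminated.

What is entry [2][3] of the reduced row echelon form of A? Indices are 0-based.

step 1: normalize row 0 (÷2) = (1, -2, -1, -1)
  row 1: subtract 2×row0 = (0, 2, 4, 0)
  row 2: subtract -3×row0 = (0, -4, -6, -7)
step 2: normalize row 1 (÷2) = (0, 1, 2, 0)
  row 0: subtract -2×row1 = (1, 0, 3, -1)
  row 2: subtract -4×row1 = (0, 0, 2, -7)
step 3: normalize row 2 (÷2) = (0, 0, 1, -7/2)
  row 0: subtract 3×row2 = (1, 0, 0, 19/2)
  row 1: subtract 2×row2 = (0, 1, 0, 7)

M[2][3] = -7/2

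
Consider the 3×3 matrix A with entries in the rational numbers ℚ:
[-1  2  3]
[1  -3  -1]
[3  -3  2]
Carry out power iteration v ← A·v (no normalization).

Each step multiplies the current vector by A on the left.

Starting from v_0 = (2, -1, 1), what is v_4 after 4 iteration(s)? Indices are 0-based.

v_0 = (2, -1, 1).
v_1 = A·v_0 = (-1, 4, 11).
v_2 = A·v_1 = (42, -24, 7).
v_3 = A·v_2 = (-69, 107, 212).
v_4 = A·v_3 = (919, -602, -104).

v_4 = (919, -602, -104)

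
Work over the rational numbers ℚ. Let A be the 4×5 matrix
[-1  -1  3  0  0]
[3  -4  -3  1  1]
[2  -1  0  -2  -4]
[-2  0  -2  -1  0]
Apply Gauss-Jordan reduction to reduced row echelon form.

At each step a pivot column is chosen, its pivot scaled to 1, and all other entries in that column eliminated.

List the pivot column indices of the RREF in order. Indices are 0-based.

step 1: normalize row 0 (÷-1) = (1, 1, -3, 0, 0)
  row 1: subtract 3×row0 = (0, -7, 6, 1, 1)
  row 2: subtract 2×row0 = (0, -3, 6, -2, -4)
  row 3: subtract -2×row0 = (0, 2, -8, -1, 0)
step 2: normalize row 1 (÷-7) = (0, 1, -6/7, -1/7, -1/7)
  row 0: subtract 1×row1 = (1, 0, -15/7, 1/7, 1/7)
  row 2: subtract -3×row1 = (0, 0, 24/7, -17/7, -31/7)
  row 3: subtract 2×row1 = (0, 0, -44/7, -5/7, 2/7)
step 3: normalize row 2 (÷24/7) = (0, 0, 1, -17/24, -31/24)
  row 0: subtract -15/7×row2 = (1, 0, 0, -11/8, -21/8)
  row 1: subtract -6/7×row2 = (0, 1, 0, -3/4, -5/4)
  row 3: subtract -44/7×row2 = (0, 0, 0, -31/6, -47/6)
step 4: normalize row 3 (÷-31/6) = (0, 0, 0, 1, 47/31)
  row 0: subtract -11/8×row3 = (1, 0, 0, 0, -67/124)
  row 1: subtract -3/4×row3 = (0, 1, 0, 0, -7/62)
  row 2: subtract -17/24×row3 = (0, 0, 1, 0, -27/124)

pivot columns: 0, 1, 2, 3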